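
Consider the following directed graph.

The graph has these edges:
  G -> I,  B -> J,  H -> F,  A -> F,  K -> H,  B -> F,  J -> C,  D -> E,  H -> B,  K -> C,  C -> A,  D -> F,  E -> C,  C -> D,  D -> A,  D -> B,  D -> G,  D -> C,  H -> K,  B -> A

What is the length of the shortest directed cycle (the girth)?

For each vertex v, BFS finds the shortest path from v back to v.
The shortest such closed walk is K → H → K, length 2.

2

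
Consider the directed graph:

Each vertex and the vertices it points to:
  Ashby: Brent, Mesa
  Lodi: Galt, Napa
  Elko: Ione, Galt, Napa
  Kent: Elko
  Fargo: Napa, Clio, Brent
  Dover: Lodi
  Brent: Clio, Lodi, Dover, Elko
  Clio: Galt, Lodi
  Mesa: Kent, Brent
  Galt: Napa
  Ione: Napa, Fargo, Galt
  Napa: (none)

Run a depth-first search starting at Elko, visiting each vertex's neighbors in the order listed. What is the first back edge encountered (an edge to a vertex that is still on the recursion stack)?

Brent->Elko

DFS from Elko (visiting each vertex's neighbors in the order listed); mark gray on enter, black on exit:
Elko gray
  Ione gray
    Napa gray
    Napa black
    Fargo gray
      Fargo→Napa: Napa black — skip
      Clio gray
        Galt gray
          Galt→Napa: Napa black — skip
        Galt black
        Lodi gray
          Lodi→Galt: Galt black — skip
          Lodi→Napa: Napa black — skip
        Lodi black
      Clio black
      Brent gray
        Brent→Clio: Clio black — skip
        Brent→Lodi: Lodi black — skip
        Dover gray
          Dover→Lodi: Lodi black — skip
        Dover black
        Brent→Elko: Elko is gray → back edge
First back edge: Brent → Elko.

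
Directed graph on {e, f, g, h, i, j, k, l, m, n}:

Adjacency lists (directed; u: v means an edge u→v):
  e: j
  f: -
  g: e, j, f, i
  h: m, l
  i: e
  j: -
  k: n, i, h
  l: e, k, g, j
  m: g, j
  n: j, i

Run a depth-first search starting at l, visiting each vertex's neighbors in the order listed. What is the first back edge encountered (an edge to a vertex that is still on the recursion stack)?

h->l

DFS from l (visiting each vertex's neighbors in the order listed); mark gray on enter, black on exit:
l gray
  e gray
    j gray
    j black
  e black
  k gray
    n gray
      n→j: j black — skip
      i gray
        i→e: e black — skip
      i black
    n black
    k→i: i black — skip
    h gray
      m gray
        g gray
          g→e: e black — skip
          g→j: j black — skip
          f gray
          f black
          g→i: i black — skip
        g black
        m→j: j black — skip
      m black
      h→l: l is gray → back edge
First back edge: h → l.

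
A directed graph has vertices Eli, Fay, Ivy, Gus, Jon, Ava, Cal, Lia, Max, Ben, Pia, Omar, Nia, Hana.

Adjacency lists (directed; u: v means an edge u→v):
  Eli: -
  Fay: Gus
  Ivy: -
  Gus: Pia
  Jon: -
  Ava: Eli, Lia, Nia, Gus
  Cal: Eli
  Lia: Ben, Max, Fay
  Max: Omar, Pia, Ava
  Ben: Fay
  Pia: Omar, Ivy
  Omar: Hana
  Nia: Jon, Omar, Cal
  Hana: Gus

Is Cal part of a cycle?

No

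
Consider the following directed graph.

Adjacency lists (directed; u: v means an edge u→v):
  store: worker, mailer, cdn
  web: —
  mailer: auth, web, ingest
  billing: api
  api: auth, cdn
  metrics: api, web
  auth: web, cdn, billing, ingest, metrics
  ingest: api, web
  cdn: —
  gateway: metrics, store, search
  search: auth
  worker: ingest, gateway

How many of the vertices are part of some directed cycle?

8

A vertex is on a directed cycle iff it belongs to a strongly connected component of size ≥ 2 (or has a self-loop).
The vertices on cycles are {api, auth, store, ingest, worker, billing, gateway, metrics} — 8 in total.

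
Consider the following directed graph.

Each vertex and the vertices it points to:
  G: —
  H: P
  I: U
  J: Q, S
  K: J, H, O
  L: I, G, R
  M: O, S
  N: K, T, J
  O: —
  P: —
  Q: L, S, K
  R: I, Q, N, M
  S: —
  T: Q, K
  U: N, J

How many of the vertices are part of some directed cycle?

A vertex is on a directed cycle iff it belongs to a strongly connected component of size ≥ 2 (or has a self-loop).
The vertices on cycles are {I, J, K, L, N, Q, R, T, U} — 9 in total.

9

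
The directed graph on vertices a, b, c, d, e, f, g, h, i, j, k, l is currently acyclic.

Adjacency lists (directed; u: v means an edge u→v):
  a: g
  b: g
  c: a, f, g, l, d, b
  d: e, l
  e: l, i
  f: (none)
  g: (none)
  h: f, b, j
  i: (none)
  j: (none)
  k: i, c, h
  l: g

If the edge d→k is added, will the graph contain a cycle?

Yes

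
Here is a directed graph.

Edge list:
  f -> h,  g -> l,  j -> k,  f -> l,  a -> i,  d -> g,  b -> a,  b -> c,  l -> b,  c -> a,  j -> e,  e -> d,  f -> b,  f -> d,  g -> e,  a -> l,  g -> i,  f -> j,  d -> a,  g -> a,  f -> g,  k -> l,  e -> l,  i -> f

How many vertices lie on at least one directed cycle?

11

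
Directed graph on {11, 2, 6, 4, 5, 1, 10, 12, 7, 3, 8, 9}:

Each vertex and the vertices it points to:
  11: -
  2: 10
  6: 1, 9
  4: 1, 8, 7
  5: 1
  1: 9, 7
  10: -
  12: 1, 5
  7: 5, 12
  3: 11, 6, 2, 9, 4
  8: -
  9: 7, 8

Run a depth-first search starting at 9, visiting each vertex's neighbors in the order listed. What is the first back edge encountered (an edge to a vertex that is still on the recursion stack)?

1->9

DFS from 9 (visiting each vertex's neighbors in the order listed); mark gray on enter, black on exit:
9 gray
  7 gray
    5 gray
      1 gray
        1→9: 9 is gray → back edge
First back edge: 1 → 9.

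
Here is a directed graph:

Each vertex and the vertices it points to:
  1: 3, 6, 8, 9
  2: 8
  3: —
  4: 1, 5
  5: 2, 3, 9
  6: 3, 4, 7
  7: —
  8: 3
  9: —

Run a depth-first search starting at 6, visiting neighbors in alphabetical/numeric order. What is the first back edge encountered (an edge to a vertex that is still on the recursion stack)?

1→6

DFS from 6 (visiting neighbors in alphabetical/numeric order); mark gray on enter, black on exit:
6 gray
  3 gray
  3 black
  4 gray
    1 gray
      1→3: 3 black — skip
      1→6: 6 is gray → back edge
First back edge: 1 → 6.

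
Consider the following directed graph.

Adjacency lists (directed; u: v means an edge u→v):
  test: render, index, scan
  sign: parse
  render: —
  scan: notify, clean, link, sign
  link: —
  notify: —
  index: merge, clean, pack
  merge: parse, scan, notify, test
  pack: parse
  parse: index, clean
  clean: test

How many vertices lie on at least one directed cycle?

A vertex is on a directed cycle iff it belongs to a strongly connected component of size ≥ 2 (or has a self-loop).
The vertices on cycles are {pack, scan, sign, test, clean, index, merge, parse} — 8 in total.

8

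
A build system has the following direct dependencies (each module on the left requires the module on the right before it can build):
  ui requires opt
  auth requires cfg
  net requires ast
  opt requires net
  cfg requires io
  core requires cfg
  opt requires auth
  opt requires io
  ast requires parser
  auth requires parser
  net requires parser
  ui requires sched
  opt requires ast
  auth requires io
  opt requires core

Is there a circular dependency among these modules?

No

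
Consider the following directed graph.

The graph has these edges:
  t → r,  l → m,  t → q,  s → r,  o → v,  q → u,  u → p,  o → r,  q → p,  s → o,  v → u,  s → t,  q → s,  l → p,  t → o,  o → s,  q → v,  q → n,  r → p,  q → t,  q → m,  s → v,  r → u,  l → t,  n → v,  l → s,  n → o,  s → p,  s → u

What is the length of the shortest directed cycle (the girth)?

For each vertex v, BFS finds the shortest path from v back to v.
The shortest such closed walk is t → q → t, length 2.

2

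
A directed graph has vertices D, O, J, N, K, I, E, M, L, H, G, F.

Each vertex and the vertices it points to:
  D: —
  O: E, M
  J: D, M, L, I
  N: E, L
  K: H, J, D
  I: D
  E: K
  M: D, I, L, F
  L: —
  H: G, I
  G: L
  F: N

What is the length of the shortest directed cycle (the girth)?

6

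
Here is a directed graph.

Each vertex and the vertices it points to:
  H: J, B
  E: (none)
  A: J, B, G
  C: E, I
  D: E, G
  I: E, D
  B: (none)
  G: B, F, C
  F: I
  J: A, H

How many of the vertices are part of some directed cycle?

8

A vertex is on a directed cycle iff it belongs to a strongly connected component of size ≥ 2 (or has a self-loop).
The vertices on cycles are {A, C, D, F, G, H, I, J} — 8 in total.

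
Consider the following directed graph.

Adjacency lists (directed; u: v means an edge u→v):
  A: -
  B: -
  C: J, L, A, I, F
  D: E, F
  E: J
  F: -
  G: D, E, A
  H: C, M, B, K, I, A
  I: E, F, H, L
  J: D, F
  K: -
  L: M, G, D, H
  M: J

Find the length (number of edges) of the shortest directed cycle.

For each vertex v, BFS finds the shortest path from v back to v.
The shortest such closed walk is I → H → I, length 2.

2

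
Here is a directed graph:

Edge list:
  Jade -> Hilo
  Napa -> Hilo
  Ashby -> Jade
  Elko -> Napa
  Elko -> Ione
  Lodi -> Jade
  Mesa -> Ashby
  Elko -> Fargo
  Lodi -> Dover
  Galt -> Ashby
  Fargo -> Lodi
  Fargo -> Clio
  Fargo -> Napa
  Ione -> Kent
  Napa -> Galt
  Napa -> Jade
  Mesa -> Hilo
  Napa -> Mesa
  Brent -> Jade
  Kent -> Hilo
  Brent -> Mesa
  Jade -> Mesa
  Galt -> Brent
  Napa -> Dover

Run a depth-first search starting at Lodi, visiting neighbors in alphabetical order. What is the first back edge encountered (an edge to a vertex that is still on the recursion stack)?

Ashby->Jade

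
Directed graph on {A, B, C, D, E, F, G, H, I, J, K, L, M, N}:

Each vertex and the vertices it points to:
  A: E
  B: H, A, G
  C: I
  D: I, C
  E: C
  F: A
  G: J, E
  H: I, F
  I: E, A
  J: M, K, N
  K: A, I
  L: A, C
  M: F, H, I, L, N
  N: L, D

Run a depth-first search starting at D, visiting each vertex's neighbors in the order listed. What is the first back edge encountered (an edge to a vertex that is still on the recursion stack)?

DFS from D (visiting each vertex's neighbors in the order listed); mark gray on enter, black on exit:
D gray
  I gray
    E gray
      C gray
        C→I: I is gray → back edge
First back edge: C → I.

C→I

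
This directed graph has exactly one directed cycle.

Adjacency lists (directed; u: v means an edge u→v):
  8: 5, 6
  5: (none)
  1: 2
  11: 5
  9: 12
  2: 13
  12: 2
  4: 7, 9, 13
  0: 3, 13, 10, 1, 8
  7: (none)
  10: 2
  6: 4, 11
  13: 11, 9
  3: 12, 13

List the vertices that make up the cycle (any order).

2, 9, 12, 13

DFS with gray/black marking from 13:
13 gray
  11 gray
    5 gray
    5 black
  11 black
  9 gray
    12 gray
      2 gray
        2→13: 13 is gray → back edge
Back edge closes the cycle 13 → 9 → 12 → 2 → 13; its vertices are {2, 9, 12, 13}.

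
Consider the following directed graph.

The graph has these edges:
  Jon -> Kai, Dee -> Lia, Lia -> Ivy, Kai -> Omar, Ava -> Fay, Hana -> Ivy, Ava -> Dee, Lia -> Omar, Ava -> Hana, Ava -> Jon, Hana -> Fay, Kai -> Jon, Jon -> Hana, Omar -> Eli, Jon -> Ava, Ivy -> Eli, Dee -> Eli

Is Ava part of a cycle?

Ava is on a cycle iff Ava can reach itself via ≥1 edge.
Ava → Jon → Ava — yes.

Yes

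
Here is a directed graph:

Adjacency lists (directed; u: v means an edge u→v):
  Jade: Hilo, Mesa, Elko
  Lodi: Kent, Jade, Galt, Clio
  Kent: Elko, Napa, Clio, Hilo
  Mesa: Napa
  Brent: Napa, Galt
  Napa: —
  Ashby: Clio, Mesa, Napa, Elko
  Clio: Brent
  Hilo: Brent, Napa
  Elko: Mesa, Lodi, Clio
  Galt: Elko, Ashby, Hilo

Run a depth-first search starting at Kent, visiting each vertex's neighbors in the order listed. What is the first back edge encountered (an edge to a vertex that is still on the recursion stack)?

Lodi->Kent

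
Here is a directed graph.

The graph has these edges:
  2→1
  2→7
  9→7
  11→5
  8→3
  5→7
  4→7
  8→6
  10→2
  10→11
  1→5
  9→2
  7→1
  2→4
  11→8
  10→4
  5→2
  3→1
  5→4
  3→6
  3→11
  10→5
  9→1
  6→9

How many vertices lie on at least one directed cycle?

A vertex is on a directed cycle iff it belongs to a strongly connected component of size ≥ 2 (or has a self-loop).
The vertices on cycles are {1, 2, 3, 4, 5, 7, 8, 11} — 8 in total.

8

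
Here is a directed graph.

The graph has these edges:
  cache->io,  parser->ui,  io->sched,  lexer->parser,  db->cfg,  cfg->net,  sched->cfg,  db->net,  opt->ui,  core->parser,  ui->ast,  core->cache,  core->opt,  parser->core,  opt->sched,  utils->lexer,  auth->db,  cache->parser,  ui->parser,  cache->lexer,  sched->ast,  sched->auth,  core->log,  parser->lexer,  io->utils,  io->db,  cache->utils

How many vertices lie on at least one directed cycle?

8

A vertex is on a directed cycle iff it belongs to a strongly connected component of size ≥ 2 (or has a self-loop).
The vertices on cycles are {io, ui, opt, core, cache, lexer, utils, parser} — 8 in total.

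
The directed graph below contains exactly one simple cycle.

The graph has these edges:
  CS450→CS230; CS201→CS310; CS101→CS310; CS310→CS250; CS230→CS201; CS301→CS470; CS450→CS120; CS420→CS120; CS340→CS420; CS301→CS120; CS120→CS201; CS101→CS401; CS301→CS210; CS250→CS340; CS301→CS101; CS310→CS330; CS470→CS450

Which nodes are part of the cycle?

DFS with gray/black marking from CS310:
CS310 gray
  CS250 gray
    CS340 gray
      CS420 gray
        CS120 gray
          CS201 gray
            CS201→CS310: CS310 is gray → back edge
Back edge closes the cycle CS310 → CS250 → CS340 → CS420 → CS120 → CS201 → CS310; its vertices are {CS120, CS201, CS250, CS310, CS340, CS420}.

CS120, CS201, CS250, CS310, CS340, CS420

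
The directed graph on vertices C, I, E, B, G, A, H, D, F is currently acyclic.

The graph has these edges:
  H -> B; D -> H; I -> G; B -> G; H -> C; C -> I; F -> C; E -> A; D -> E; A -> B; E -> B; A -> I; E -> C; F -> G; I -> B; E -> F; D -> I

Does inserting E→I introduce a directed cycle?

No

Adding E→I creates a cycle iff I can already reach E.
Explore from I: no path reaches E. The graph stays acyclic.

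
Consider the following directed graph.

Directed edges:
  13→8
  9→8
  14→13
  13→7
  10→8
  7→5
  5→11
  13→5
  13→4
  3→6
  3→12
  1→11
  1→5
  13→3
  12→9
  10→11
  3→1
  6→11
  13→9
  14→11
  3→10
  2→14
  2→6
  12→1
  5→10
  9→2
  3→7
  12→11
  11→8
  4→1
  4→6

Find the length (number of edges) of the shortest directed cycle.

For each vertex v, BFS finds the shortest path from v back to v.
The shortest such closed walk is 2 → 14 → 13 → 9 → 2, length 4.

4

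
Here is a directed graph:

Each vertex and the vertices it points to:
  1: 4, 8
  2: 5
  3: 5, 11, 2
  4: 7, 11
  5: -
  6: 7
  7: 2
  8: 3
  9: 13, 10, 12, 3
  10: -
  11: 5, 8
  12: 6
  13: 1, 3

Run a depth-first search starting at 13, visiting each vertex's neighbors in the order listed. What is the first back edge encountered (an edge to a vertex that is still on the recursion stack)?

DFS from 13 (visiting each vertex's neighbors in the order listed); mark gray on enter, black on exit:
13 gray
  1 gray
    4 gray
      7 gray
        2 gray
          5 gray
          5 black
        2 black
      7 black
      11 gray
        11→5: 5 black — skip
        8 gray
          3 gray
            3→5: 5 black — skip
            3→11: 11 is gray → back edge
First back edge: 3 → 11.

3→11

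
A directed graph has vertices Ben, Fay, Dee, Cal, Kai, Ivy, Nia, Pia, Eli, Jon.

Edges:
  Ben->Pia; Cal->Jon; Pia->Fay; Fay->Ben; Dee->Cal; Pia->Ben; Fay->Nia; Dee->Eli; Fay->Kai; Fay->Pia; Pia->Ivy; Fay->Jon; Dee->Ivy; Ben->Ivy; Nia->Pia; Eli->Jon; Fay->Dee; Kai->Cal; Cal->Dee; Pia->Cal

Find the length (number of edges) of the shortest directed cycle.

2

For each vertex v, BFS finds the shortest path from v back to v.
The shortest such closed walk is Fay → Pia → Fay, length 2.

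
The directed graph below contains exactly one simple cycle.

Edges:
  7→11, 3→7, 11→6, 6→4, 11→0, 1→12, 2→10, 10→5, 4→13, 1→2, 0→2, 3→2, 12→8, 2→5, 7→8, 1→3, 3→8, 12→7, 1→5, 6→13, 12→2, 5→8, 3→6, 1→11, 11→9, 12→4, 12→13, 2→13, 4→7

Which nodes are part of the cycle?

DFS with gray/black marking from 11:
11 gray
  6 gray
    4 gray
      13 gray
      13 black
      7 gray
        7→11: 11 is gray → back edge
Back edge closes the cycle 11 → 6 → 4 → 7 → 11; its vertices are {4, 6, 7, 11}.

4, 6, 7, 11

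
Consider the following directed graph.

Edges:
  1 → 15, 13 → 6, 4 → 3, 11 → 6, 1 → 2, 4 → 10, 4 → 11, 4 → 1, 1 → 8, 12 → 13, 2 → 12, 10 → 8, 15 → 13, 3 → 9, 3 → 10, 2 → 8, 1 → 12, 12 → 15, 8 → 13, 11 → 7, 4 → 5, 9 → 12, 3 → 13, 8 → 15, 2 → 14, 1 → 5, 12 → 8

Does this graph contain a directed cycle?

DFS with white/gray/black marking, starting from 12:
12 gray
  8 gray
    15 gray
      13 gray
        6 gray
        6 black
      13 black
    15 black
    8→13: 13 black — skip
  8 black
  12→15: 15 black — skip
  12→13: 13 black — skip
12 black
1 gray
  1→8: 8 black — skip
  2 gray
    2→8: 8 black — skip
    14 gray
    14 black
    2→12: 12 black — skip
  2 black
  1→12: 12 black — skip
  1→15: 15 black — skip
  5 gray
  5 black
1 black
3 gray
  3→13: 13 black — skip
  10 gray
    10→8: 8 black — skip
  10 black
  9 gray
    9→12: 12 black — skip
  9 black
3 black
4 gray
  4→5: 5 black — skip
  4→3: 3 black — skip
  4→10: 10 black — skip
  4→1: 1 black — skip
  11 gray
    7 gray
    7 black
    11→6: 6 black — skip
  11 black
4 black
Every edge goes to a white or black vertex — no back edge, so the graph is acyclic.

No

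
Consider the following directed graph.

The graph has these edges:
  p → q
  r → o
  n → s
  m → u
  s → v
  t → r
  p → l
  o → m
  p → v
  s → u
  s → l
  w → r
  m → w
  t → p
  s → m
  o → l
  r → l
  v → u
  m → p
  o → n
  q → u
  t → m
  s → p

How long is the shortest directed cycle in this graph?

For each vertex v, BFS finds the shortest path from v back to v.
The shortest such closed walk is m → w → r → o → m, length 4.

4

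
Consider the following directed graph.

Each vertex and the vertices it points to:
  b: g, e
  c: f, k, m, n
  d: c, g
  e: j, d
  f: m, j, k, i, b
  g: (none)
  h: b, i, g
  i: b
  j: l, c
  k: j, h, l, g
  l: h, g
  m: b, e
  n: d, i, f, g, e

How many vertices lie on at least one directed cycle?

A vertex is on a directed cycle iff it belongs to a strongly connected component of size ≥ 2 (or has a self-loop).
The vertices on cycles are {b, c, d, e, f, h, i, j, k, l, m, n} — 12 in total.

12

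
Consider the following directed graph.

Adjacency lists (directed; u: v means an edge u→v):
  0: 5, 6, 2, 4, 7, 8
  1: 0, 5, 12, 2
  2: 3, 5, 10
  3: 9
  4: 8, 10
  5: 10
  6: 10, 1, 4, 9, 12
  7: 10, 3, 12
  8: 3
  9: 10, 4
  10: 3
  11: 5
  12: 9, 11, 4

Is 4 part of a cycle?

4 is on a cycle iff 4 can reach itself via ≥1 edge.
4 → 8 → 3 → 9 → 4 — yes.

Yes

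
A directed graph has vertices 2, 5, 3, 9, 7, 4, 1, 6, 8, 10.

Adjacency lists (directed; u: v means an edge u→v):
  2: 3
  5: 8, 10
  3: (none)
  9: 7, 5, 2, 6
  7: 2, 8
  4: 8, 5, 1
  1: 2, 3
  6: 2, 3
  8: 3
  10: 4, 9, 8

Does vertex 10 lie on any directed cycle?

Yes

10 is on a cycle iff 10 can reach itself via ≥1 edge.
10 → 4 → 5 → 10 — yes.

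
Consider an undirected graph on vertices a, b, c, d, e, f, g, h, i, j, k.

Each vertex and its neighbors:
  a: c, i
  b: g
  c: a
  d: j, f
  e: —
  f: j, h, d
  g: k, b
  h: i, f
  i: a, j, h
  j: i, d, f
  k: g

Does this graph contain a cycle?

DFS, tracking each vertex's parent; an edge to a visited non-parent vertex closes a cycle.
Start from f:
visit f (parent –)
  visit j (parent f)
    visit i (parent j)
      visit a (parent i)
        visit c (parent a)
          c–a: parent, skip
        a–i: parent, skip
      i–j: parent, skip
      visit h (parent i)
        h–i: parent, skip
        h–f: f visited and ≠ parent → cycle
Cycle: f – j – i – h – f.

Yes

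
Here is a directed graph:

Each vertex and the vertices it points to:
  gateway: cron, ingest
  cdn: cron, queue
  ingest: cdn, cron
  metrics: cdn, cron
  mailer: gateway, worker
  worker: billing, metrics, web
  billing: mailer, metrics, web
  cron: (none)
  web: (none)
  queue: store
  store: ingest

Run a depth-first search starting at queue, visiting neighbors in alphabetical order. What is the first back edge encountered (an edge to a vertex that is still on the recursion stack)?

DFS from queue (visiting neighbors in alphabetical order); mark gray on enter, black on exit:
queue gray
  store gray
    ingest gray
      cdn gray
        cron gray
        cron black
        cdn→queue: queue is gray → back edge
First back edge: cdn → queue.

cdn→queue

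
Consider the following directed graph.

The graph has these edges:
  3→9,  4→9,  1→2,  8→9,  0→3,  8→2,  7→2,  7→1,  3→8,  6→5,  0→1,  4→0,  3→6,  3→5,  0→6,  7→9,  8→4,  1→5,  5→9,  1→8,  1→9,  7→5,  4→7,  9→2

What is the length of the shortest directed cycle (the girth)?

4

For each vertex v, BFS finds the shortest path from v back to v.
The shortest such closed walk is 4 → 0 → 3 → 8 → 4, length 4.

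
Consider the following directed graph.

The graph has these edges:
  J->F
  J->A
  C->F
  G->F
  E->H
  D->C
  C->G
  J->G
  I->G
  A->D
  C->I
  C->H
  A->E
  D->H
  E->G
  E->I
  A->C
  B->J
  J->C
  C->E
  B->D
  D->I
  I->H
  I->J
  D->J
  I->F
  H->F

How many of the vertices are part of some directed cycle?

6

A vertex is on a directed cycle iff it belongs to a strongly connected component of size ≥ 2 (or has a self-loop).
The vertices on cycles are {A, C, D, E, I, J} — 6 in total.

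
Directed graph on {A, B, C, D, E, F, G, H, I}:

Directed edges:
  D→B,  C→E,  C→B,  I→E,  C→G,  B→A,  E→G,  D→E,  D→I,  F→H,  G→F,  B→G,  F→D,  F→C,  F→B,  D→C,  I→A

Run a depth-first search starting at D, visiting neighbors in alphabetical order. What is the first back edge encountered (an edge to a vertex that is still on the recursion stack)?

F→B

DFS from D (visiting neighbors in alphabetical order); mark gray on enter, black on exit:
D gray
  B gray
    A gray
    A black
    G gray
      F gray
        F→B: B is gray → back edge
First back edge: F → B.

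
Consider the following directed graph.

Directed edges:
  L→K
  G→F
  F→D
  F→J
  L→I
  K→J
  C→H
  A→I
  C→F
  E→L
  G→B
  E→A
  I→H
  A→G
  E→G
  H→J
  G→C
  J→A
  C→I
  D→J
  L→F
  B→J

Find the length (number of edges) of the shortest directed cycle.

For each vertex v, BFS finds the shortest path from v back to v.
The shortest such closed walk is G → F → J → A → G, length 4.

4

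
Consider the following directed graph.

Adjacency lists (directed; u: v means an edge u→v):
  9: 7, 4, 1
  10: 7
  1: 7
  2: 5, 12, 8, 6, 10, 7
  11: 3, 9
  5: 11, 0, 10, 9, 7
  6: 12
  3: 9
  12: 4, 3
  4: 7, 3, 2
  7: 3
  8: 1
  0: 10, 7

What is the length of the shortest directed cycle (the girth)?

For each vertex v, BFS finds the shortest path from v back to v.
The shortest such closed walk is 2 → 12 → 4 → 2, length 3.

3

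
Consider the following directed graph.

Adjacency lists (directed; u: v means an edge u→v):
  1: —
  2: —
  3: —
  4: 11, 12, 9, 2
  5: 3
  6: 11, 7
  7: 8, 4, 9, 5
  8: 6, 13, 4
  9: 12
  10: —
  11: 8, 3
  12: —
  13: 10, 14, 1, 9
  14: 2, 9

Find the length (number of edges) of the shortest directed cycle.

3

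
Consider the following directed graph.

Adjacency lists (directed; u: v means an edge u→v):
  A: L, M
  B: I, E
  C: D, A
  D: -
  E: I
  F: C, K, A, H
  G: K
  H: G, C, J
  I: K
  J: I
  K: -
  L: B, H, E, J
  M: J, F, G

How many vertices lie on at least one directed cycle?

6

A vertex is on a directed cycle iff it belongs to a strongly connected component of size ≥ 2 (or has a self-loop).
The vertices on cycles are {A, C, F, H, L, M} — 6 in total.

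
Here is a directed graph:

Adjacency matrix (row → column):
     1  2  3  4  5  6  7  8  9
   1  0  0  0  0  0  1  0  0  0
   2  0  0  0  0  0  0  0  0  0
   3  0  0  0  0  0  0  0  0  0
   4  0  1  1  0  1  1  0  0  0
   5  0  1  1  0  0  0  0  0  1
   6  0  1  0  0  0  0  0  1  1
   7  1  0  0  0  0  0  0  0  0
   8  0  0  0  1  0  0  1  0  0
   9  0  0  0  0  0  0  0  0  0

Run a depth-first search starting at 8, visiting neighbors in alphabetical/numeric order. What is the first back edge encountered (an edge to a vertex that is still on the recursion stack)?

DFS from 8 (visiting neighbors in alphabetical/numeric order); mark gray on enter, black on exit:
8 gray
  4 gray
    2 gray
    2 black
    3 gray
    3 black
    5 gray
      5→2: 2 black — skip
      5→3: 3 black — skip
      9 gray
      9 black
    5 black
    6 gray
      6→2: 2 black — skip
      6→8: 8 is gray → back edge
First back edge: 6 → 8.

6->8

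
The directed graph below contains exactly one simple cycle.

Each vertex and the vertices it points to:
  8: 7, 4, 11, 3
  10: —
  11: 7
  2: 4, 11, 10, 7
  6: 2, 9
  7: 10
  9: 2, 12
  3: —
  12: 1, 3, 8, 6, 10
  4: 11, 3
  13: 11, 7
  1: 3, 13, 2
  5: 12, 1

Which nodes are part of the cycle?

6, 9, 12

DFS with gray/black marking from 12:
12 gray
  1 gray
    3 gray
    3 black
    13 gray
      11 gray
        7 gray
          10 gray
          10 black
        7 black
      11 black
      13→7: 7 black — skip
    13 black
    2 gray
      4 gray
        4→11: 11 black — skip
        4→3: 3 black — skip
      4 black
      2→11: 11 black — skip
      2→10: 10 black — skip
      2→7: 7 black — skip
    2 black
  1 black
  12→3: 3 black — skip
  8 gray
    8→7: 7 black — skip
    8→4: 4 black — skip
    8→11: 11 black — skip
    8→3: 3 black — skip
  8 black
  6 gray
    6→2: 2 black — skip
    9 gray
      9→2: 2 black — skip
      9→12: 12 is gray → back edge
Back edge closes the cycle 12 → 6 → 9 → 12; its vertices are {6, 9, 12}.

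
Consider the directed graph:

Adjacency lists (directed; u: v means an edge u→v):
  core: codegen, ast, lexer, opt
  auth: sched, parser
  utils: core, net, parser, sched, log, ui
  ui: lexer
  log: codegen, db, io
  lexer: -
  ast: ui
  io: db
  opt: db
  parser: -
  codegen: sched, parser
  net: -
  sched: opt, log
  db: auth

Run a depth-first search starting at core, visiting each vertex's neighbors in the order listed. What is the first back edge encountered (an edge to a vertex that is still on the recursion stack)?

DFS from core (visiting each vertex's neighbors in the order listed); mark gray on enter, black on exit:
core gray
  codegen gray
    sched gray
      opt gray
        db gray
          auth gray
            auth→sched: sched is gray → back edge
First back edge: auth → sched.

auth->sched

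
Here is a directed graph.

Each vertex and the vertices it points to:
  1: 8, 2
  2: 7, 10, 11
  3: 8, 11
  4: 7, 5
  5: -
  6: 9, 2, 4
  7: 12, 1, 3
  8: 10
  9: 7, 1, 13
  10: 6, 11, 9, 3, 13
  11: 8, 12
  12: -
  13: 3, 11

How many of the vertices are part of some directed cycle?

11

A vertex is on a directed cycle iff it belongs to a strongly connected component of size ≥ 2 (or has a self-loop).
The vertices on cycles are {1, 2, 3, 4, 6, 7, 8, 9, 10, 11, 13} — 11 in total.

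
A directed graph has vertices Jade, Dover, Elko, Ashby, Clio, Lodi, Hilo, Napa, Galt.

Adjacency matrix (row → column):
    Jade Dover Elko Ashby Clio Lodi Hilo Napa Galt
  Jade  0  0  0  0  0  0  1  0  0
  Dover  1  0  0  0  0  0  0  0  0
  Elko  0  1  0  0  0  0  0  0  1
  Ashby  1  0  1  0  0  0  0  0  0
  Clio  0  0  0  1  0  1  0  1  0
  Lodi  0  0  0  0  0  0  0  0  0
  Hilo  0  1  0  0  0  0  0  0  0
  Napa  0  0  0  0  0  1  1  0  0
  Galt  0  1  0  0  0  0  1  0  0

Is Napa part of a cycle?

No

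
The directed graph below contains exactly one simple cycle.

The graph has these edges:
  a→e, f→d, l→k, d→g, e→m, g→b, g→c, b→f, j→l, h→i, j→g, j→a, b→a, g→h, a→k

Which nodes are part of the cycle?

b, d, f, g

DFS with gray/black marking from g:
g gray
  h gray
    i gray
    i black
  h black
  b gray
    f gray
      d gray
        d→g: g is gray → back edge
Back edge closes the cycle g → b → f → d → g; its vertices are {b, d, f, g}.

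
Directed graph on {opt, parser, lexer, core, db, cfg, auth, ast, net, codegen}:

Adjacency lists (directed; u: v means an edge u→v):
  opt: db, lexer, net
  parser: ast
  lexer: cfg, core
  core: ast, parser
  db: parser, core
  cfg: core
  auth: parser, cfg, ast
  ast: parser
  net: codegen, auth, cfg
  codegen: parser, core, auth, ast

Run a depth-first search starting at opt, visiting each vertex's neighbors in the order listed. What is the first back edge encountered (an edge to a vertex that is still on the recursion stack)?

ast→parser

DFS from opt (visiting each vertex's neighbors in the order listed); mark gray on enter, black on exit:
opt gray
  db gray
    parser gray
      ast gray
        ast→parser: parser is gray → back edge
First back edge: ast → parser.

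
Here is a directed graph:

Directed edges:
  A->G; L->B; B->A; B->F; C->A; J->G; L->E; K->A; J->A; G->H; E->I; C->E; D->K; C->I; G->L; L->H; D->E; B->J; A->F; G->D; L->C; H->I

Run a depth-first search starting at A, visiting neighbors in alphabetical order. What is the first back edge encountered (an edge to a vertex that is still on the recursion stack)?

K→A

DFS from A (visiting neighbors in alphabetical order); mark gray on enter, black on exit:
A gray
  F gray
  F black
  G gray
    D gray
      E gray
        I gray
        I black
      E black
      K gray
        K→A: A is gray → back edge
First back edge: K → A.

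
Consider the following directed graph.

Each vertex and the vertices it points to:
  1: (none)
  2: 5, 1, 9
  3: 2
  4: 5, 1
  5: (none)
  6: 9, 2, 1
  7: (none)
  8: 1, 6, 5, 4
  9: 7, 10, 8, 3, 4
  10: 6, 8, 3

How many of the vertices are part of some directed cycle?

A vertex is on a directed cycle iff it belongs to a strongly connected component of size ≥ 2 (or has a self-loop).
The vertices on cycles are {2, 3, 6, 8, 9, 10} — 6 in total.

6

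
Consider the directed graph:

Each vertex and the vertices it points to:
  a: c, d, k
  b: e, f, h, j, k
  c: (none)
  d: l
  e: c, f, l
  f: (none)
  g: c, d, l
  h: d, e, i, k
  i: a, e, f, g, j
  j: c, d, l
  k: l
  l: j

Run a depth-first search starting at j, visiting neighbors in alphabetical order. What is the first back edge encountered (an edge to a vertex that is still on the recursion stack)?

DFS from j (visiting neighbors in alphabetical order); mark gray on enter, black on exit:
j gray
  c gray
  c black
  d gray
    l gray
      l→j: j is gray → back edge
First back edge: l → j.

l->j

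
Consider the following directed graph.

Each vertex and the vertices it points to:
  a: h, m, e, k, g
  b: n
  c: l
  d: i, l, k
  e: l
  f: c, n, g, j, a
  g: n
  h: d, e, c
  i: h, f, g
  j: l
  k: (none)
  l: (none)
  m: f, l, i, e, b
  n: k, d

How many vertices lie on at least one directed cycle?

A vertex is on a directed cycle iff it belongs to a strongly connected component of size ≥ 2 (or has a self-loop).
The vertices on cycles are {a, b, d, f, g, h, i, m, n} — 9 in total.

9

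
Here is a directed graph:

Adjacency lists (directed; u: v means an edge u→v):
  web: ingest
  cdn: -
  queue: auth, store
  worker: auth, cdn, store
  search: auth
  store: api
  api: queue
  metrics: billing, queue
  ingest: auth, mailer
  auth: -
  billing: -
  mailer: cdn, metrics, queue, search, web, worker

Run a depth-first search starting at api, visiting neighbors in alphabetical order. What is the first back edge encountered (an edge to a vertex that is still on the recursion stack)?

DFS from api (visiting neighbors in alphabetical order); mark gray on enter, black on exit:
api gray
  queue gray
    auth gray
    auth black
    store gray
      store→api: api is gray → back edge
First back edge: store → api.

store->api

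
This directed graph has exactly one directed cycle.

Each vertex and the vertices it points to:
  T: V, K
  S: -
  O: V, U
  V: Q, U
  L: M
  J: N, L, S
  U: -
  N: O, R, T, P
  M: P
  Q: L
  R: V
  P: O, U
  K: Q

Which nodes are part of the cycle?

L, M, O, P, Q, V

DFS with gray/black marking from L:
L gray
  M gray
    P gray
      O gray
        V gray
          Q gray
            Q→L: L is gray → back edge
Back edge closes the cycle L → M → P → O → V → Q → L; its vertices are {L, M, O, P, Q, V}.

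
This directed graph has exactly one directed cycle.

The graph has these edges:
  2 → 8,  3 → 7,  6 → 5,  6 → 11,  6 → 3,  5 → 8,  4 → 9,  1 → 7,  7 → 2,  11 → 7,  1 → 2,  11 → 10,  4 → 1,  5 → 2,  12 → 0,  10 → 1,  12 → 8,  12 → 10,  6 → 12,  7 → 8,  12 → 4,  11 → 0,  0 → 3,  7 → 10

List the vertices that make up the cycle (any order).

1, 7, 10

DFS with gray/black marking from 10:
10 gray
  1 gray
    7 gray
      8 gray
      8 black
      7→10: 10 is gray → back edge
Back edge closes the cycle 10 → 1 → 7 → 10; its vertices are {1, 7, 10}.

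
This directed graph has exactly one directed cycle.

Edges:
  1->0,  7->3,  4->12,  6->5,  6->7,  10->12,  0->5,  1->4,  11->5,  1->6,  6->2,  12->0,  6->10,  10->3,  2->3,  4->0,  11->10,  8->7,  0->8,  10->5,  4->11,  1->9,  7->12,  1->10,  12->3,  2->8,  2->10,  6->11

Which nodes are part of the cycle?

DFS with gray/black marking from 0:
0 gray
  8 gray
    7 gray
      12 gray
        3 gray
        3 black
        12→0: 0 is gray → back edge
Back edge closes the cycle 0 → 8 → 7 → 12 → 0; its vertices are {0, 7, 8, 12}.

0, 7, 8, 12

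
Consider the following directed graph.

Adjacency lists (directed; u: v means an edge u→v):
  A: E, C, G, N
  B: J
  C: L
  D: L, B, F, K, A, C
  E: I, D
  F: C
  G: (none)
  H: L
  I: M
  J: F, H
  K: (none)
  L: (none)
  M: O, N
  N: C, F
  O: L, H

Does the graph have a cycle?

Yes

DFS with white/gray/black marking, starting from M:
M gray
  O gray
    L gray
    L black
    H gray
      H→L: L black — skip
    H black
  O black
  N gray
    C gray
      C→L: L black — skip
    C black
    F gray
      F→C: C black — skip
    F black
  N black
M black
A gray
  E gray
    I gray
      I→M: M black — skip
    I black
    D gray
      D→L: L black — skip
      B gray
        J gray
          J→F: F black — skip
          J→H: H black — skip
        J black
      B black
      D→F: F black — skip
      K gray
      K black
      D→A: A is gray → back edge
Back edge found, so a cycle exists: A → E → D → A.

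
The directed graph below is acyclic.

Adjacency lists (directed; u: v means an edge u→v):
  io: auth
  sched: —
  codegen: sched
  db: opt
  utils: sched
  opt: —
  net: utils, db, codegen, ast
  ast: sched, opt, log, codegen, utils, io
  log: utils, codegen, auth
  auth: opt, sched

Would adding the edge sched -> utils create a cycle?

Adding sched→utils creates a cycle iff utils can already reach sched.
Path from utils: utils → sched.
So utils → … → sched → utils is a cycle.

Yes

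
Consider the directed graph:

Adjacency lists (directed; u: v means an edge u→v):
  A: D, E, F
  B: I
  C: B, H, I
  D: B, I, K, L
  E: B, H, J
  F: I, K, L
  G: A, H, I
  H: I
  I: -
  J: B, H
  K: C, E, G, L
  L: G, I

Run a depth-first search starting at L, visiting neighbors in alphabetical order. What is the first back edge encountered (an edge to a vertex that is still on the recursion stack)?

DFS from L (visiting neighbors in alphabetical order); mark gray on enter, black on exit:
L gray
  G gray
    A gray
      D gray
        B gray
          I gray
          I black
        B black
        D→I: I black — skip
        K gray
          C gray
            C→B: B black — skip
            H gray
              H→I: I black — skip
            H black
            C→I: I black — skip
          C black
          E gray
            E→B: B black — skip
            E→H: H black — skip
            J gray
              J→B: B black — skip
              J→H: H black — skip
            J black
          E black
          K→G: G is gray → back edge
First back edge: K → G.

K->G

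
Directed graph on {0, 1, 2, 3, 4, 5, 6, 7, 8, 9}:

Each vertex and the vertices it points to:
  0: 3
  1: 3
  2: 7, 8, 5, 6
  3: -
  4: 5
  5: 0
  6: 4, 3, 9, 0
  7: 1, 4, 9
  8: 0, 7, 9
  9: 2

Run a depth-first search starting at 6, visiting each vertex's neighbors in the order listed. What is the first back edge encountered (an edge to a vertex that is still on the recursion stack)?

DFS from 6 (visiting each vertex's neighbors in the order listed); mark gray on enter, black on exit:
6 gray
  4 gray
    5 gray
      0 gray
        3 gray
        3 black
      0 black
    5 black
  4 black
  6→3: 3 black — skip
  9 gray
    2 gray
      7 gray
        1 gray
          1→3: 3 black — skip
        1 black
        7→4: 4 black — skip
        7→9: 9 is gray → back edge
First back edge: 7 → 9.

7→9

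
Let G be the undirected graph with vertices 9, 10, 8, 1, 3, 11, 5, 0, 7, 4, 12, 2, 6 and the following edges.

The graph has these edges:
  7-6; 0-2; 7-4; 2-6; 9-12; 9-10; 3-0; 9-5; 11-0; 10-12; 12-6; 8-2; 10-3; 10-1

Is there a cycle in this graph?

DFS, tracking each vertex's parent; an edge to a visited non-parent vertex closes a cycle.
Start from 0:
visit 0 (parent –)
  visit 2 (parent 0)
    visit 8 (parent 2)
      8–2: parent, skip
    visit 6 (parent 2)
      visit 12 (parent 6)
        12–6: parent, skip
        visit 10 (parent 12)
          visit 1 (parent 10)
            1–10: parent, skip
          visit 3 (parent 10)
            3–10: parent, skip
            3–0: 0 visited and ≠ parent → cycle
Cycle: 0 – 2 – 6 – 12 – 10 – 3 – 0.

Yes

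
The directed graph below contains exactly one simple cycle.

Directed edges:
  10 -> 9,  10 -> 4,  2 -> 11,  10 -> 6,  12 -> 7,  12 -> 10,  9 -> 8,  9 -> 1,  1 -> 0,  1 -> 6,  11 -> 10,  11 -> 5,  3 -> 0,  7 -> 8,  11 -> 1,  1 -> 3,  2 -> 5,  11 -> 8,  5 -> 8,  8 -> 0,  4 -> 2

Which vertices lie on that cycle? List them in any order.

2, 4, 10, 11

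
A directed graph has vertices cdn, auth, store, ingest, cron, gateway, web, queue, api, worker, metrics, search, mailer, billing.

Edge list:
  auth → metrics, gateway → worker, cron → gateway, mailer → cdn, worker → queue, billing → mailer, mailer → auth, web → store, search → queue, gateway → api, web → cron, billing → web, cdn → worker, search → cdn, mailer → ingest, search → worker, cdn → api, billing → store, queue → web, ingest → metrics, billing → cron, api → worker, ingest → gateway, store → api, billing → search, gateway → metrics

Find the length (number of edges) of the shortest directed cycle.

For each vertex v, BFS finds the shortest path from v back to v.
The shortest such closed walk is cron → gateway → worker → queue → web → cron, length 5.

5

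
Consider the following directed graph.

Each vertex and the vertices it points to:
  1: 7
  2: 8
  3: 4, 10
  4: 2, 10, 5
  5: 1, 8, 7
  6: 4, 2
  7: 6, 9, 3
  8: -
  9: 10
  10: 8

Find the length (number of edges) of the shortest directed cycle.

4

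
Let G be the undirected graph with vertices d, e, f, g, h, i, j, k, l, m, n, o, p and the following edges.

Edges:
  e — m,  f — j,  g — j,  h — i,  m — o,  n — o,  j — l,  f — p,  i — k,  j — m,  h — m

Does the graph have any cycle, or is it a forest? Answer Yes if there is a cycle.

DFS, tracking each vertex's parent; an edge to a visited non-parent vertex closes a cycle.
Start from p:
visit p (parent –)
  visit f (parent p)
    visit j (parent f)
      j–f: parent, skip
      visit m (parent j)
        m–j: parent, skip
        visit e (parent m)
          e–m: parent, skip
        visit h (parent m)
          visit i (parent h)
            visit k (parent i)
              k–i: parent, skip
            i–h: parent, skip
          h–m: parent, skip
        visit o (parent m)
          visit n (parent o)
            n–o: parent, skip
          o–m: parent, skip
      visit g (parent j)
        g–j: parent, skip
      visit l (parent j)
        l–j: parent, skip
    f–p: parent, skip
visit d (parent –)
No non-parent visited neighbor found — the graph is a forest.

No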